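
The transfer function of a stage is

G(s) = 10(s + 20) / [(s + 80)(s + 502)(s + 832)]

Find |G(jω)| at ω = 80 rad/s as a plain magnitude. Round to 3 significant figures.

1.72e-05

At s = jω = j80:
zero (s+20): 20 + j80 → |·| = √(20²+80²) = √6800 ≈ 82.462, ∠ = arctan(80/20) ≈ 75.96°
pole (s+80): 80 + j80 → |·| = √(80²+80²) = √12800 ≈ 113.14, ∠ = arctan(80/80) ≈ 45.00°
pole (s+502): 502 + j80 → |·| = √(502²+80²) = √258404 ≈ 508.33, ∠ = arctan(80/502) ≈ 9.05°
pole (s+832): 832 + j80 → |·| = √(832²+80²) = √698624 ≈ 835.84, ∠ = arctan(80/832) ≈ 5.49°
|G| = 10 · 82.462 / 4.8071e+07 ≈ 1.7154e-05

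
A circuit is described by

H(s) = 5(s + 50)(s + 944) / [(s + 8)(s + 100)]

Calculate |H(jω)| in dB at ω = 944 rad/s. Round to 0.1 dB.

At s = jω = j944:
zero (s+50): 50 + j944 → |·| = √(50²+944²) = √893636 ≈ 945.32, ∠ = arctan(944/50) ≈ 86.97°
zero (s+944): 944 + j944 → |·| = √(944²+944²) = √1782272 ≈ 1335, ∠ = arctan(944/944) ≈ 45.00°
pole (s+8): 8 + j944 → |·| = √(8²+944²) = √891200 ≈ 944.03, ∠ = arctan(944/8) ≈ 89.51°
pole (s+100): 100 + j944 → |·| = √(100²+944²) = √901136 ≈ 949.28, ∠ = arctan(944/100) ≈ 83.95°
|H| = 5 · 1.262e+06 / 8.9615e+05 ≈ 7.0412
Gain = 20 log₁₀(7.0412) ≈ 16.95 dB

17.0 dB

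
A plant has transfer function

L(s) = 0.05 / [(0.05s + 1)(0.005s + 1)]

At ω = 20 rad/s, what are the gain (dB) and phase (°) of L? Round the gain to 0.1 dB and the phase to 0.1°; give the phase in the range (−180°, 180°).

-29.1 dB, -50.7°

At ω = 20 rad/s:
pole (1 + j20·0.05) = 1 + j1 → |·| ≈ 1.4142, ∠ ≈ 45.00°
pole (1 + j20·0.005) = 1 + j0.1 → |·| ≈ 1.005, ∠ ≈ 5.71°
|L| = 0.05 · 1 / (1.4142 · 1.005) ≈ 0.03518
Gain = 20 log₁₀(0.03518) ≈ -29.07 dB
∠L = (0°) − (45.00° + 5.71°) = -50.71°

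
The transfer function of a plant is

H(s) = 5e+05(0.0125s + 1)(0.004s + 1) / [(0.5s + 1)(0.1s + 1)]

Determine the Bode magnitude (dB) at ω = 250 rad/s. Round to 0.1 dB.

At ω = 250 rad/s:
zero (1 + j250·0.0125) = 1 + j3.125 → |·| ≈ 3.2811, ∠ ≈ 72.26°
zero (1 + j250·0.004) = 1 + j1 → |·| ≈ 1.4142, ∠ ≈ 45.00°
pole (1 + j250·0.5) = 1 + j125 → |·| ≈ 125, ∠ ≈ 89.54°
pole (1 + j250·0.1) = 1 + j25 → |·| ≈ 25.02, ∠ ≈ 87.71°
|H| = 5e+05 · 3.2811 · 1.4142 / (125 · 25.02) ≈ 741.83
Gain = 20 log₁₀(741.83) ≈ 57.41 dB

57.4 dB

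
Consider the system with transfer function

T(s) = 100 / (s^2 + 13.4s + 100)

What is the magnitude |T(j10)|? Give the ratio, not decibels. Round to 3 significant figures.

At s = jω = j10:
quadratic: (j10)² + 13.4·j10 + 100 = 0 + j134 → |·| ≈ 134, ∠ ≈ 90.00°
|T| = 100 / 134 ≈ 0.74627

0.746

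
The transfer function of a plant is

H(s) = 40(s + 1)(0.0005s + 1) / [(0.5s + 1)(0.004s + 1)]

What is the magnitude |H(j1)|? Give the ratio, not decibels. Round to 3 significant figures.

50.6

At ω = 1 rad/s:
zero (1 + j1·1) = 1 + j1 → |·| ≈ 1.4142, ∠ ≈ 45.00°
zero (1 + j1·0.0005) = 1 + j0.0005 → |·| ≈ 1, ∠ ≈ 0.03°
pole (1 + j1·0.5) = 1 + j0.5 → |·| ≈ 1.118, ∠ ≈ 26.57°
pole (1 + j1·0.004) = 1 + j0.004 → |·| ≈ 1, ∠ ≈ 0.23°
|H| = 40 · 1.4142 · 1 / (1.118 · 1) ≈ 50.597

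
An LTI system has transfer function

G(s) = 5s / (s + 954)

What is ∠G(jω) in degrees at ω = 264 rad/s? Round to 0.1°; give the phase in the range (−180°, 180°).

At s = jω = j264:
zero at origin: s = j264 → |·| = 264, ∠ = 90.00°
pole (s+954): 954 + j264 → |·| = √(954²+264²) = √979812 ≈ 989.85, ∠ = arctan(264/954) ≈ 15.47°
∠G = 90.00° − 15.47° = 74.53°

74.5°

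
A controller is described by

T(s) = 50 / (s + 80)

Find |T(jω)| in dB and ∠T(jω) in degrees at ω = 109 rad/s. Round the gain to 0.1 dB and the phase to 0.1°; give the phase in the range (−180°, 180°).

-8.6 dB, -53.7°

At s = jω = j109:
pole (s+80): 80 + j109 → |·| = √(80²+109²) = √18281 ≈ 135.21, ∠ = arctan(109/80) ≈ 53.72°
|T| = 50 / 135.21 ≈ 0.3698
Gain = 20 log₁₀(0.3698) ≈ -8.64 dB
∠T = 0.00° − 53.72° = -53.72°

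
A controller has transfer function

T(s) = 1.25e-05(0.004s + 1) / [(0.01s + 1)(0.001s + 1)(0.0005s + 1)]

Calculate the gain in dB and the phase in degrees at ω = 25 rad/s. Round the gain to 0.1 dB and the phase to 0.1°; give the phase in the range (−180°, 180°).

-98.3 dB, -10.5°

At ω = 25 rad/s:
zero (1 + j25·0.004) = 1 + j0.1 → |·| ≈ 1.005, ∠ ≈ 5.71°
pole (1 + j25·0.01) = 1 + j0.25 → |·| ≈ 1.0308, ∠ ≈ 14.04°
pole (1 + j25·0.001) = 1 + j0.025 → |·| ≈ 1.0003, ∠ ≈ 1.43°
pole (1 + j25·0.0005) = 1 + j0.0125 → |·| ≈ 1.0001, ∠ ≈ 0.72°
|T| = 1.25e-05 · 1.005 / (1.0308 · 1.0003 · 1.0001) ≈ 1.2182e-05
Gain = 20 log₁₀(1.2182e-05) ≈ -98.29 dB
∠T = (5.71°) − (14.04° + 1.43° + 0.72°) = -10.48°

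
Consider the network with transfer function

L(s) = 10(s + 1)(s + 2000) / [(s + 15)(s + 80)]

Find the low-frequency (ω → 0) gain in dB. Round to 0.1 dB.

L(0) = 10·1·2000 / (15·80) ≈ 16.667
20 log₁₀(16.667) ≈ 24.44 dB

24.4 dB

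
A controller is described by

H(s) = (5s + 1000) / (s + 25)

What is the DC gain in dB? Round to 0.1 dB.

32.0 dB

H(0) = 1000 / 25 = 40
20 log₁₀(40) ≈ 32.04 dB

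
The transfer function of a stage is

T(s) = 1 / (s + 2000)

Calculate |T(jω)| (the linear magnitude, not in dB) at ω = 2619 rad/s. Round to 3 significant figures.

0.000303

At s = jω = j2619:
pole (s+2000): 2000 + j2619 → |·| = √(2000²+2619²) = √10859161 ≈ 3295.3, ∠ = arctan(2619/2000) ≈ 52.63°
|T| = 1 / 3295.3 ≈ 0.00030346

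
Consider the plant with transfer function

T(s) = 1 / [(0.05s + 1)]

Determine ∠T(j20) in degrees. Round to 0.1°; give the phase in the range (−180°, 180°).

At ω = 20 rad/s:
pole (1 + j20·0.05) = 1 + j1 → |·| ≈ 1.4142, ∠ ≈ 45.00°
∠T = (0°) − (45.00°) = -45.00°

-45.0°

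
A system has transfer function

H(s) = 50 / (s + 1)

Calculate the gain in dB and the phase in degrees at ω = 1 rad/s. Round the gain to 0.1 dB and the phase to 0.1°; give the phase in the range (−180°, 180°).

At s = jω = j1:
pole (s+1): 1 + j1 → |·| = √(1²+1²) = √2 ≈ 1.4142, ∠ = arctan(1/1) ≈ 45.00°
|H| = 50 / 1.4142 ≈ 35.356
Gain = 20 log₁₀(35.356) ≈ 30.97 dB
∠H = 0.00° − 45.00° = -45.00°

31.0 dB, -45.0°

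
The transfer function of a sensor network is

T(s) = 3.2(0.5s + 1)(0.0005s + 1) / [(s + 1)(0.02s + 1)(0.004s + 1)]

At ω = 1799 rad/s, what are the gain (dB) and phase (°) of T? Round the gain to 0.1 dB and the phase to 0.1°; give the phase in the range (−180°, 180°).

At ω = 1799 rad/s:
zero (1 + j1799·0.5) = 1 + j899.5 → |·| ≈ 899.5, ∠ ≈ 89.94°
zero (1 + j1799·0.0005) = 1 + j0.8995 → |·| ≈ 1.345, ∠ ≈ 41.97°
pole (1 + j1799·1) = 1 + j1799 → |·| ≈ 1799, ∠ ≈ 89.97°
pole (1 + j1799·0.02) = 1 + j35.98 → |·| ≈ 35.994, ∠ ≈ 88.41°
pole (1 + j1799·0.004) = 1 + j7.196 → |·| ≈ 7.2652, ∠ ≈ 82.09°
|T| = 3.2 · 899.5 · 1.345 / (1799 · 35.994 · 7.2652) ≈ 0.0082293
Gain = 20 log₁₀(0.0082293) ≈ -41.69 dB
∠T = (89.94° + 41.97°) − (89.97° + 88.41° + 82.09°) = -128.56°

-41.7 dB, -128.6°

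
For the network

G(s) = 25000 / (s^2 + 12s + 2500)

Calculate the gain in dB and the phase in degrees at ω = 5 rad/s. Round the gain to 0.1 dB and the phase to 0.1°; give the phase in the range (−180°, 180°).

At s = jω = j5:
quadratic: (j5)² + 12·j5 + 2500 = 2475 + j60 → |·| ≈ 2475.7, ∠ ≈ 1.39°
|G| = 25000 / 2475.7 ≈ 10.098
Gain = 20 log₁₀(10.098) ≈ 20.08 dB
∠G = 0.00° − 1.39° = -1.39°

20.1 dB, -1.4°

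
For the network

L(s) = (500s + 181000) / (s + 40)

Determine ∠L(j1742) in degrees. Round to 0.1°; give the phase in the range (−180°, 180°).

Substitute s = j1742:
Numerator: 500(j1742) + 181000 = 181000 + j871000
Denominator: (j1742) + 40 = 40 + j1742
|N| = √(181000² + 871000²) ≈ 8.8961e+05, ∠N ≈ 78.26°
|D| = √(40² + 1742²) ≈ 1742.5, ∠D ≈ 88.68°
∠L = 78.26° − 88.68° = -10.42°

-10.4°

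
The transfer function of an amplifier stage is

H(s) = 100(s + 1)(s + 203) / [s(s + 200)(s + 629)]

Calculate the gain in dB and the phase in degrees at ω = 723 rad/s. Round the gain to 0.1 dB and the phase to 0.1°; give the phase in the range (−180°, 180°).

-19.6 dB, -49.3°

At s = jω = j723:
zero (s+1): 1 + j723 → |·| = √(1²+723²) = √522730 ≈ 723, ∠ = arctan(723/1) ≈ 89.92°
zero (s+203): 203 + j723 → |·| = √(203²+723²) = √563938 ≈ 750.96, ∠ = arctan(723/203) ≈ 74.32°
pole (s+200): 200 + j723 → |·| = √(200²+723²) = √562729 ≈ 750.15, ∠ = arctan(723/200) ≈ 74.54°
pole (s+629): 629 + j723 → |·| = √(629²+723²) = √918370 ≈ 958.32, ∠ = arctan(723/629) ≈ 48.98°
pole at origin: |s| = 723, ∠ = 90.00° (in denominator)
|H| = 100 · 5.4294e+05 / 5.1975e+08 ≈ 0.10446
Gain = 20 log₁₀(0.10446) ≈ -19.62 dB
∠H = 164.24° − 213.52° = -49.28°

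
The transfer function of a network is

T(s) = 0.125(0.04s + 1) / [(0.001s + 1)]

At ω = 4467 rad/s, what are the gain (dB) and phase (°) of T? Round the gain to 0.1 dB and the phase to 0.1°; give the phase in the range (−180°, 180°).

13.8 dB, 12.3°

At ω = 4467 rad/s:
zero (1 + j4467·0.04) = 1 + j178.68 → |·| ≈ 178.68, ∠ ≈ 89.68°
pole (1 + j4467·0.001) = 1 + j4.467 → |·| ≈ 4.5776, ∠ ≈ 77.38°
|T| = 0.125 · 178.68 / (4.5776) ≈ 4.8792
Gain = 20 log₁₀(4.8792) ≈ 13.77 dB
∠T = (89.68°) − (77.38°) = 12.30°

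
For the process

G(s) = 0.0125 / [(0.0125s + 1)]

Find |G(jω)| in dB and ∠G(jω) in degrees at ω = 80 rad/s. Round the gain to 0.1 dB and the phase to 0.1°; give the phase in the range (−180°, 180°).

At ω = 80 rad/s:
pole (1 + j80·0.0125) = 1 + j1 → |·| ≈ 1.4142, ∠ ≈ 45.00°
|G| = 0.0125 · 1 / (1.4142) ≈ 0.0088389
Gain = 20 log₁₀(0.0088389) ≈ -41.07 dB
∠G = (0°) − (45.00°) = -45.00°

-41.1 dB, -45.0°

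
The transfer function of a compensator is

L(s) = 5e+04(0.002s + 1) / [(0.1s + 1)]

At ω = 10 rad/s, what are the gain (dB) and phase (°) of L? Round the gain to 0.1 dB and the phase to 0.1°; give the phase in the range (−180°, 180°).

At ω = 10 rad/s:
zero (1 + j10·0.002) = 1 + j0.02 → |·| ≈ 1.0002, ∠ ≈ 1.15°
pole (1 + j10·0.1) = 1 + j1 → |·| ≈ 1.4142, ∠ ≈ 45.00°
|L| = 5e+04 · 1.0002 / (1.4142) ≈ 35363
Gain = 20 log₁₀(35363) ≈ 90.97 dB
∠L = (1.15°) − (45.00°) = -43.85°

91.0 dB, -43.9°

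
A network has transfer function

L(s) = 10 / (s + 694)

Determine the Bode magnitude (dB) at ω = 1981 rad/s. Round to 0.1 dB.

Substitute s = j1981:
Numerator: 10 = 10 + j0
Denominator: (j1981) + 694 = 694 + j1981
|N| = √(10² + 0²) ≈ 10, ∠N ≈ 0.00°
|D| = √(694² + 1981²) ≈ 2099, ∠D ≈ 70.69°
|L| = 10 / 2099 ≈ 0.0047642
Gain = 20 log₁₀(0.0047642) ≈ -46.44 dB

-46.4 dB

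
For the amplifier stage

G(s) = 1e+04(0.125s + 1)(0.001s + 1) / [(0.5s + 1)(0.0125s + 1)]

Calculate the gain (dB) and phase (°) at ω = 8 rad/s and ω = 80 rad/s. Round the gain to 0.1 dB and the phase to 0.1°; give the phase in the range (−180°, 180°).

ω = 8: 70.7 dB, -36.2°; ω = 80: 65.0 dB, -44.7°

At ω = 8 rad/s:
zero (1 + j8·0.125) = 1 + j1 → |·| ≈ 1.4142, ∠ ≈ 45.00°
zero (1 + j8·0.001) = 1 + j0.008 → |·| ≈ 1, ∠ ≈ 0.46°
pole (1 + j8·0.5) = 1 + j4 → |·| ≈ 4.1231, ∠ ≈ 75.96°
pole (1 + j8·0.0125) = 1 + j0.1 → |·| ≈ 1.005, ∠ ≈ 5.71°
|G| = 1e+04 · 1.4142 · 1 / (4.1231 · 1.005) ≈ 3412.9
Gain = 20 log₁₀(3412.9) ≈ 70.66 dB
∠G = (45.00° + 0.46°) − (75.96° + 5.71°) = -36.21°

At ω = 80 rad/s:
zero (1 + j80·0.125) = 1 + j10 → |·| ≈ 10.05, ∠ ≈ 84.29°
zero (1 + j80·0.001) = 1 + j0.08 → |·| ≈ 1.0032, ∠ ≈ 4.57°
pole (1 + j80·0.5) = 1 + j40 → |·| ≈ 40.012, ∠ ≈ 88.57°
pole (1 + j80·0.0125) = 1 + j1 → |·| ≈ 1.4142, ∠ ≈ 45.00°
|G| = 1e+04 · 10.05 · 1.0032 / (40.012 · 1.4142) ≈ 1781.8
Gain = 20 log₁₀(1781.8) ≈ 65.02 dB
∠G = (84.29° + 4.57°) − (88.57° + 45.00°) = -44.71°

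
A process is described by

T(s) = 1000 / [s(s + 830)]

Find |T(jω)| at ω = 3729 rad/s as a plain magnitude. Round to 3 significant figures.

At s = jω = j3729:
pole (s+830): 830 + j3729 → |·| = √(830²+3729²) = √14594341 ≈ 3820.3, ∠ = arctan(3729/830) ≈ 77.45°
pole at origin: |s| = 3729, ∠ = 90.00° (in denominator)
|T| = 1000 / 1.4246e+07 ≈ 7.0195e-05

7.02e-05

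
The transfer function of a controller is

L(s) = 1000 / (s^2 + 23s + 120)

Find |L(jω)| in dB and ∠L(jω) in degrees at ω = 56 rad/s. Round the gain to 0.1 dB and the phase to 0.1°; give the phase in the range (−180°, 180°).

Substitute s = j56:
Numerator: 1000 = 1000 + j0
Denominator: (j56)^2 + 23(j56) + 120 = -3016 + j1288
|N| = √(1000² + 0²) ≈ 1000, ∠N ≈ 0.00°
|D| = √(3016² + 1288²) ≈ 3279.5, ∠D ≈ 156.87°
|L| = 1000 / 3279.5 ≈ 0.30492
Gain = 20 log₁₀(0.30492) ≈ -10.32 dB
∠L = 0.00° − 156.87° = -156.87°

-10.3 dB, -156.9°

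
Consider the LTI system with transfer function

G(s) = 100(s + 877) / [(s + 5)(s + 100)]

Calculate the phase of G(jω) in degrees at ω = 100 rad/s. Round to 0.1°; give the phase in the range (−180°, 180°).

At s = jω = j100:
zero (s+877): 877 + j100 → |·| = √(877²+100²) = √779129 ≈ 882.68, ∠ = arctan(100/877) ≈ 6.51°
pole (s+5): 5 + j100 → |·| = √(5²+100²) = √10025 ≈ 100.12, ∠ = arctan(100/5) ≈ 87.14°
pole (s+100): 100 + j100 → |·| = √(100²+100²) = √20000 ≈ 141.42, ∠ = arctan(100/100) ≈ 45.00°
∠G = 6.51° − 132.14° = -125.63°

-125.6°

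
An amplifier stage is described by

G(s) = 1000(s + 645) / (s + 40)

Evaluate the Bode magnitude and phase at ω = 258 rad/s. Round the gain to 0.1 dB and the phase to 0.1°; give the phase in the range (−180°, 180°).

At s = jω = j258:
zero (s+645): 645 + j258 → |·| = √(645²+258²) = √482589 ≈ 694.69, ∠ = arctan(258/645) ≈ 21.80°
pole (s+40): 40 + j258 → |·| = √(40²+258²) = √68164 ≈ 261.08, ∠ = arctan(258/40) ≈ 81.19°
|G| = 1000 · 694.69 / 261.08 ≈ 2660.8
Gain = 20 log₁₀(2660.8) ≈ 68.50 dB
∠G = 21.80° − 81.19° = -59.39°

68.5 dB, -59.4°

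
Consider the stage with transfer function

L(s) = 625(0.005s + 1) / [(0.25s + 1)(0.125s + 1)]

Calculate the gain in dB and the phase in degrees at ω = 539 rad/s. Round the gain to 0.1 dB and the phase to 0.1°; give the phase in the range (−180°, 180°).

-14.1 dB, -109.1°

At ω = 539 rad/s:
zero (1 + j539·0.005) = 1 + j2.695 → |·| ≈ 2.8745, ∠ ≈ 69.64°
pole (1 + j539·0.25) = 1 + j134.75 → |·| ≈ 134.75, ∠ ≈ 89.57°
pole (1 + j539·0.125) = 1 + j67.375 → |·| ≈ 67.382, ∠ ≈ 89.15°
|L| = 625 · 2.8745 / (134.75 · 67.382) ≈ 0.19787
Gain = 20 log₁₀(0.19787) ≈ -14.07 dB
∠L = (69.64°) − (89.57° + 89.15°) = -109.08°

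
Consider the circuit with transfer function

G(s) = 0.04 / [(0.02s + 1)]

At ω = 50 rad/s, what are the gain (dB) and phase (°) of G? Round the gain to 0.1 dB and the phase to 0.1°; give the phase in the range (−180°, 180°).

-31.0 dB, -45.0°

At ω = 50 rad/s:
pole (1 + j50·0.02) = 1 + j1 → |·| ≈ 1.4142, ∠ ≈ 45.00°
|G| = 0.04 · 1 / (1.4142) ≈ 0.028285
Gain = 20 log₁₀(0.028285) ≈ -30.97 dB
∠G = (0°) − (45.00°) = -45.00°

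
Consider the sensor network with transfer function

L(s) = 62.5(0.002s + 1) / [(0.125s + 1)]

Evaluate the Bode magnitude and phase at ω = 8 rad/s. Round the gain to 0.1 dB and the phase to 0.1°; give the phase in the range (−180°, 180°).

32.9 dB, -44.1°

At ω = 8 rad/s:
zero (1 + j8·0.002) = 1 + j0.016 → |·| ≈ 1.0001, ∠ ≈ 0.92°
pole (1 + j8·0.125) = 1 + j1 → |·| ≈ 1.4142, ∠ ≈ 45.00°
|L| = 62.5 · 1.0001 / (1.4142) ≈ 44.199
Gain = 20 log₁₀(44.199) ≈ 32.91 dB
∠L = (0.92°) − (45.00°) = -44.08°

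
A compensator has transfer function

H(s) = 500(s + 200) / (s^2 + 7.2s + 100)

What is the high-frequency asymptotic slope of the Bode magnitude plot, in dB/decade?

Each pole contributes −20 dB/decade at high frequency; each zero contributes +20 dB/decade.
Net: 1 zero(s) − 2 pole(s) → -20 dB/decade.

-20 dB/decade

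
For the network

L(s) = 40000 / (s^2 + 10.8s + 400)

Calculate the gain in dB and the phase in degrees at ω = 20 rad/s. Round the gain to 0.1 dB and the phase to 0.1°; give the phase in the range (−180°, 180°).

At s = jω = j20:
quadratic: (j20)² + 10.8·j20 + 400 = 0 + j216 → |·| ≈ 216, ∠ ≈ 90.00°
|L| = 40000 / 216 ≈ 185.19
Gain = 20 log₁₀(185.19) ≈ 45.35 dB
∠L = 0.00° − 90.00° = -90.00°

45.4 dB, -90.0°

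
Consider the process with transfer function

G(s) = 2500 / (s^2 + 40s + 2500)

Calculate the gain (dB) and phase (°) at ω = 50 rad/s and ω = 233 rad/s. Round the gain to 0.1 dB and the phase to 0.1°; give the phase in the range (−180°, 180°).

ω = 50: 1.9 dB, -90.0°; ω = 233: -26.5 dB, -169.8°

At s = jω = j50:
quadratic: (j50)² + 40·j50 + 2500 = 0 + j2000 → |·| ≈ 2000, ∠ ≈ 90.00°
|G| = 2500 / 2000 ≈ 1.25
Gain = 20 log₁₀(1.25) ≈ 1.94 dB
∠G = 0.00° − 90.00° = -90.00°

At s = jω = j233:
quadratic: (j233)² + 40·j233 + 2500 = -51789 + j9320 → |·| ≈ 52621, ∠ ≈ 169.80°
|G| = 2500 / 52621 ≈ 0.04751
Gain = 20 log₁₀(0.04751) ≈ -26.46 dB
∠G = 0.00° − 169.80° = -169.80°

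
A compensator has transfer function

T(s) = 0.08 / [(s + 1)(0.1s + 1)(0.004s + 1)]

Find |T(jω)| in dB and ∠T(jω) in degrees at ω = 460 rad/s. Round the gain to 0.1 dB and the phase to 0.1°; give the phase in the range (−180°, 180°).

-114.9 dB, 119.9°

At ω = 460 rad/s:
pole (1 + j460·1) = 1 + j460 → |·| ≈ 460, ∠ ≈ 89.88°
pole (1 + j460·0.1) = 1 + j46 → |·| ≈ 46.011, ∠ ≈ 88.75°
pole (1 + j460·0.004) = 1 + j1.84 → |·| ≈ 2.0942, ∠ ≈ 61.48°
|T| = 0.08 · 1 / (460 · 46.011 · 2.0942) ≈ 1.8049e-06
Gain = 20 log₁₀(1.8049e-06) ≈ -114.87 dB
∠T = (0°) − (89.88° + 88.75° + 61.48°) = -240.11° ≡ 119.89° (principal value)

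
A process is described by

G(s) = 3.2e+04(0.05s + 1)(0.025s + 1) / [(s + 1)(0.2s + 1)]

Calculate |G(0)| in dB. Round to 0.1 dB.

90.1 dB

G(0) = 3.2e+04 · 1 / 1 = 32000
20 log₁₀(32000) ≈ 90.10 dB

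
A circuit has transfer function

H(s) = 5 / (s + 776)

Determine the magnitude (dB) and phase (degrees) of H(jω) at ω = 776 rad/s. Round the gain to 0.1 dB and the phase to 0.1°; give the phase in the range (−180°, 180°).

-46.8 dB, -45.0°

At s = jω = j776:
pole (s+776): 776 + j776 → |·| = √(776²+776²) = √1204352 ≈ 1097.4, ∠ = arctan(776/776) ≈ 45.00°
|H| = 5 / 1097.4 ≈ 0.0045562
Gain = 20 log₁₀(0.0045562) ≈ -46.83 dB
∠H = 0.00° − 45.00° = -45.00°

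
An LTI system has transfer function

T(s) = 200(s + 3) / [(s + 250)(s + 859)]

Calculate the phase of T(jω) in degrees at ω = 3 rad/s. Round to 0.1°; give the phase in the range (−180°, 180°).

44.1°

At s = jω = j3:
zero (s+3): 3 + j3 → |·| = √(3²+3²) = √18 ≈ 4.2426, ∠ = arctan(3/3) ≈ 45.00°
pole (s+250): 250 + j3 → |·| = √(250²+3²) = √62509 ≈ 250.02, ∠ = arctan(3/250) ≈ 0.69°
pole (s+859): 859 + j3 → |·| = √(859²+3²) = √737890 ≈ 859.01, ∠ = arctan(3/859) ≈ 0.20°
∠T = 45.00° − 0.89° = 44.11°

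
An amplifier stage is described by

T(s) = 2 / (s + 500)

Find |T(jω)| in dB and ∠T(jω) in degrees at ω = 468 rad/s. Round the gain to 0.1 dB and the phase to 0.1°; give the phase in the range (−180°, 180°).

-50.7 dB, -43.1°

Substitute s = j468:
Numerator: 2 = 2 + j0
Denominator: (j468) + 500 = 500 + j468
|N| = √(2² + 0²) ≈ 2, ∠N ≈ 0.00°
|D| = √(500² + 468²) ≈ 684.85, ∠D ≈ 43.11°
|T| = 2 / 684.85 ≈ 0.0029203
Gain = 20 log₁₀(0.0029203) ≈ -50.69 dB
∠T = 0.00° − 43.11° = -43.11°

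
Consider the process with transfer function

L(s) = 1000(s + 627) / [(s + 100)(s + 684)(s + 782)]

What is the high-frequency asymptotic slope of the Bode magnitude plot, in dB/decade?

-40 dB/decade

Each pole contributes −20 dB/decade at high frequency; each zero contributes +20 dB/decade.
Net: 1 zero(s) − 3 pole(s) → -40 dB/decade.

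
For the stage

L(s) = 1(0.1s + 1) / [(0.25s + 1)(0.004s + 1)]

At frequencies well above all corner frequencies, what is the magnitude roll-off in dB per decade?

Each pole contributes −20 dB/decade at high frequency; each zero contributes +20 dB/decade.
Net: 1 zero(s) − 2 pole(s) → -20 dB/decade.

-20 dB/decade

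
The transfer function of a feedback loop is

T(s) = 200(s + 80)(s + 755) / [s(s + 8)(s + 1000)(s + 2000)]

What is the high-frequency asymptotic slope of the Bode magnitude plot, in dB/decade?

-40 dB/decade

Each pole contributes −20 dB/decade at high frequency; each zero contributes +20 dB/decade.
Net: 2 zero(s) − 4 pole(s) → -40 dB/decade.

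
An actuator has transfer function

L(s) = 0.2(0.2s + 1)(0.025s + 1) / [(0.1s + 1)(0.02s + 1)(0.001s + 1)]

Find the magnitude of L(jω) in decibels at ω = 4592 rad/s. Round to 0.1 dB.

-19.5 dB

At ω = 4592 rad/s:
zero (1 + j4592·0.2) = 1 + j918.4 → |·| ≈ 918.4, ∠ ≈ 89.94°
zero (1 + j4592·0.025) = 1 + j114.8 → |·| ≈ 114.8, ∠ ≈ 89.50°
pole (1 + j4592·0.1) = 1 + j459.2 → |·| ≈ 459.2, ∠ ≈ 89.88°
pole (1 + j4592·0.02) = 1 + j91.84 → |·| ≈ 91.845, ∠ ≈ 89.38°
pole (1 + j4592·0.001) = 1 + j4.592 → |·| ≈ 4.6996, ∠ ≈ 77.71°
|L| = 0.2 · 918.4 · 114.8 / (459.2 · 91.845 · 4.6996) ≈ 0.10639
Gain = 20 log₁₀(0.10639) ≈ -19.46 dB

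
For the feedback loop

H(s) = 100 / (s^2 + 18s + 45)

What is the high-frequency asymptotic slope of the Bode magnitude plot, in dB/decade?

-40 dB/decade

Each pole contributes −20 dB/decade at high frequency; each zero contributes +20 dB/decade.
Net: 0 zero(s) − 2 pole(s) → -40 dB/decade.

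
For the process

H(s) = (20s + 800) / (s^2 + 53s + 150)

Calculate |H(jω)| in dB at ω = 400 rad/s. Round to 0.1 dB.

-26.0 dB

Substitute s = j400:
Numerator: 20(j400) + 800 = 800 + j8000
Denominator: (j400)^2 + 53(j400) + 150 = -159850 + j21200
|N| = √(800² + 8000²) ≈ 8039.9, ∠N ≈ 84.29°
|D| = √(159850² + 21200²) ≈ 1.6125e+05, ∠D ≈ 172.45°
|H| = 8039.9 / 1.6125e+05 ≈ 0.04986
Gain = 20 log₁₀(0.04986) ≈ -26.04 dB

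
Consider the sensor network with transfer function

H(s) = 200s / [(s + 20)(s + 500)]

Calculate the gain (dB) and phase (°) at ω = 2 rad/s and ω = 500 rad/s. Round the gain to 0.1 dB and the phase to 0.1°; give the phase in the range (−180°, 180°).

ω = 2: -28.0 dB, 84.1°; ω = 500: -11.0 dB, -42.7°

At s = jω = j2:
zero at origin: s = j2 → |·| = 2, ∠ = 90.00°
pole (s+20): 20 + j2 → |·| = √(20²+2²) = √404 ≈ 20.1, ∠ = arctan(2/20) ≈ 5.71°
pole (s+500): 500 + j2 → |·| = √(500²+2²) = √250004 ≈ 500, ∠ = arctan(2/500) ≈ 0.23°
|H| = 200 · 2 / 10050 ≈ 0.039801
Gain = 20 log₁₀(0.039801) ≈ -28.00 dB
∠H = 90.00° − 5.94° = 84.06°

At s = jω = j500:
zero at origin: s = j500 → |·| = 500, ∠ = 90.00°
pole (s+20): 20 + j500 → |·| = √(20²+500²) = √250400 ≈ 500.4, ∠ = arctan(500/20) ≈ 87.71°
pole (s+500): 500 + j500 → |·| = √(500²+500²) = √500000 ≈ 707.11, ∠ = arctan(500/500) ≈ 45.00°
|H| = 200 · 500 / 3.5384e+05 ≈ 0.28261
Gain = 20 log₁₀(0.28261) ≈ -10.98 dB
∠H = 90.00° − 132.71° = -42.71°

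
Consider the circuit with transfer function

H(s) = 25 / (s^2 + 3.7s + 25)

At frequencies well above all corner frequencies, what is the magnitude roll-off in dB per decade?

Each pole contributes −20 dB/decade at high frequency; each zero contributes +20 dB/decade.
Net: 0 zero(s) − 2 pole(s) → -40 dB/decade.

-40 dB/decade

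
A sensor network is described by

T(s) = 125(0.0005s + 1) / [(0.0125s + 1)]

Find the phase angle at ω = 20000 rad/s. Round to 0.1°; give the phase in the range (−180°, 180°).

At ω = 20000 rad/s:
zero (1 + j20000·0.0005) = 1 + j10 → |·| ≈ 10.05, ∠ ≈ 84.29°
pole (1 + j20000·0.0125) = 1 + j250 → |·| ≈ 250, ∠ ≈ 89.77°
∠T = (84.29°) − (89.77°) = -5.48°

-5.5°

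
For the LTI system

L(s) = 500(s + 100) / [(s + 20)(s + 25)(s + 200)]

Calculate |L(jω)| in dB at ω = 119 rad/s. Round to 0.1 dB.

-32.9 dB

At s = jω = j119:
zero (s+100): 100 + j119 → |·| = √(100²+119²) = √24161 ≈ 155.44, ∠ = arctan(119/100) ≈ 49.96°
pole (s+20): 20 + j119 → |·| = √(20²+119²) = √14561 ≈ 120.67, ∠ = arctan(119/20) ≈ 80.46°
pole (s+25): 25 + j119 → |·| = √(25²+119²) = √14786 ≈ 121.6, ∠ = arctan(119/25) ≈ 78.14°
pole (s+200): 200 + j119 → |·| = √(200²+119²) = √54161 ≈ 232.73, ∠ = arctan(119/200) ≈ 30.75°
|L| = 500 · 155.44 / 3.415e+06 ≈ 0.022758
Gain = 20 log₁₀(0.022758) ≈ -32.86 dB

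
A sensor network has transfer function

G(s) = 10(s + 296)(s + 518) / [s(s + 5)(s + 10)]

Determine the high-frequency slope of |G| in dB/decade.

-20 dB/decade

Each pole contributes −20 dB/decade at high frequency; each zero contributes +20 dB/decade.
Net: 2 zero(s) − 3 pole(s) → -20 dB/decade.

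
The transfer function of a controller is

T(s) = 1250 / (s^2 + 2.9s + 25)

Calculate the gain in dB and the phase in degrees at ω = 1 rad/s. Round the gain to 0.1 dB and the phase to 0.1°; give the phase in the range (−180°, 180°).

At s = jω = j1:
quadratic: (j1)² + 2.9·j1 + 25 = 24 + j2.9 → |·| ≈ 24.175, ∠ ≈ 6.89°
|T| = 1250 / 24.175 ≈ 51.706
Gain = 20 log₁₀(51.706) ≈ 34.27 dB
∠T = 0.00° − 6.89° = -6.89°

34.3 dB, -6.9°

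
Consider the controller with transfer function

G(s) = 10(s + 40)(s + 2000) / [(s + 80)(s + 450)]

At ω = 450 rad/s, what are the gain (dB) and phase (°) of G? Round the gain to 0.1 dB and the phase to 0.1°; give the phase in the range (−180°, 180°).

At s = jω = j450:
zero (s+40): 40 + j450 → |·| = √(40²+450²) = √204100 ≈ 451.77, ∠ = arctan(450/40) ≈ 84.92°
zero (s+2000): 2000 + j450 → |·| = √(2000²+450²) = √4202500 ≈ 2050, ∠ = arctan(450/2000) ≈ 12.68°
pole (s+80): 80 + j450 → |·| = √(80²+450²) = √208900 ≈ 457.06, ∠ = arctan(450/80) ≈ 79.92°
pole (s+450): 450 + j450 → |·| = √(450²+450²) = √405000 ≈ 636.4, ∠ = arctan(450/450) ≈ 45.00°
|G| = 10 · 9.2613e+05 / 2.9087e+05 ≈ 31.84
Gain = 20 log₁₀(31.84) ≈ 30.06 dB
∠G = 97.60° − 124.92° = -27.32°

30.1 dB, -27.3°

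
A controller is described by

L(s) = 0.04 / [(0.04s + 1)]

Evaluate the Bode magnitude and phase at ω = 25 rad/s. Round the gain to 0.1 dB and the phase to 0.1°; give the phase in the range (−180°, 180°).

At ω = 25 rad/s:
pole (1 + j25·0.04) = 1 + j1 → |·| ≈ 1.4142, ∠ ≈ 45.00°
|L| = 0.04 · 1 / (1.4142) ≈ 0.028285
Gain = 20 log₁₀(0.028285) ≈ -30.97 dB
∠L = (0°) − (45.00°) = -45.00°

-31.0 dB, -45.0°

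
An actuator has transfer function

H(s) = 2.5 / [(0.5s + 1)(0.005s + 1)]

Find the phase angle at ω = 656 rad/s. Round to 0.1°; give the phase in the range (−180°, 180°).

-162.9°

At ω = 656 rad/s:
pole (1 + j656·0.5) = 1 + j328 → |·| ≈ 328, ∠ ≈ 89.83°
pole (1 + j656·0.005) = 1 + j3.28 → |·| ≈ 3.4291, ∠ ≈ 73.04°
∠H = (0°) − (89.83° + 73.04°) = -162.87°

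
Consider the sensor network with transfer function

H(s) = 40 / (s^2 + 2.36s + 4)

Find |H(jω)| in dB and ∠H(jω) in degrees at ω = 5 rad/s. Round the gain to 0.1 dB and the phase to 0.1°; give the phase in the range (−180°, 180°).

4.4 dB, -150.7°

At s = jω = j5:
quadratic: (j5)² + 2.36·j5 + 4 = -21 + j11.8 → |·| ≈ 24.088, ∠ ≈ 150.67°
|H| = 40 / 24.088 ≈ 1.6606
Gain = 20 log₁₀(1.6606) ≈ 4.41 dB
∠H = 0.00° − 150.67° = -150.67°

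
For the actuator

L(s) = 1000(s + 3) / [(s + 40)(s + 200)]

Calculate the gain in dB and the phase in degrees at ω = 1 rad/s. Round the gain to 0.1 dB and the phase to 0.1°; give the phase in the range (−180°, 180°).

At s = jω = j1:
zero (s+3): 3 + j1 → |·| = √(3²+1²) = √10 ≈ 3.1623, ∠ = arctan(1/3) ≈ 18.43°
pole (s+40): 40 + j1 → |·| = √(40²+1²) = √1601 ≈ 40.012, ∠ = arctan(1/40) ≈ 1.43°
pole (s+200): 200 + j1 → |·| = √(200²+1²) = √40001 ≈ 200, ∠ = arctan(1/200) ≈ 0.29°
|L| = 1000 · 3.1623 / 8002.4 ≈ 0.39517
Gain = 20 log₁₀(0.39517) ≈ -8.06 dB
∠L = 18.43° − 1.72° = 16.71°

-8.1 dB, 16.7°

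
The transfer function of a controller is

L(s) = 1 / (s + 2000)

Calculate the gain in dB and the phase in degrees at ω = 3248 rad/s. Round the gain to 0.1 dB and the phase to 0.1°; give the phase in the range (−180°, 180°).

-71.6 dB, -58.4°

At s = jω = j3248:
pole (s+2000): 2000 + j3248 → |·| = √(2000²+3248²) = √14549504 ≈ 3814.4, ∠ = arctan(3248/2000) ≈ 58.38°
|L| = 1 / 3814.4 ≈ 0.00026216
Gain = 20 log₁₀(0.00026216) ≈ -71.63 dB
∠L = 0.00° − 58.38° = -58.38°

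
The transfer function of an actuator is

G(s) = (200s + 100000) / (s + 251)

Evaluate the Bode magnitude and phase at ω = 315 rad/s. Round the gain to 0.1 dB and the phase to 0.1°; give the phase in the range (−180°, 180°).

Substitute s = j315:
Numerator: 200(j315) + 100000 = 100000 + j63000
Denominator: (j315) + 251 = 251 + j315
|N| = √(100000² + 63000²) ≈ 1.1819e+05, ∠N ≈ 32.21°
|D| = √(251² + 315²) ≈ 402.77, ∠D ≈ 51.45°
|G| = 1.1819e+05 / 402.77 ≈ 293.44
Gain = 20 log₁₀(293.44) ≈ 49.35 dB
∠G = 32.21° − 51.45° = -19.24°

49.4 dB, -19.2°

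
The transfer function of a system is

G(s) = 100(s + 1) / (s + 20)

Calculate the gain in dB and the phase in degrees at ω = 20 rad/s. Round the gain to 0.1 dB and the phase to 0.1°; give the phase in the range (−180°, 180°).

37.0 dB, 42.1°

At s = jω = j20:
zero (s+1): 1 + j20 → |·| = √(1²+20²) = √401 ≈ 20.025, ∠ = arctan(20/1) ≈ 87.14°
pole (s+20): 20 + j20 → |·| = √(20²+20²) = √800 ≈ 28.284, ∠ = arctan(20/20) ≈ 45.00°
|G| = 100 · 20.025 / 28.284 ≈ 70.8
Gain = 20 log₁₀(70.8) ≈ 37.00 dB
∠G = 87.14° − 45.00° = 42.14°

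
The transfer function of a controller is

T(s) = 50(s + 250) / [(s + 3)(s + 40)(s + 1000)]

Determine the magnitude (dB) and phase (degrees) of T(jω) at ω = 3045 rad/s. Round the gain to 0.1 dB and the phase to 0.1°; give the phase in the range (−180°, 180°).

-105.8 dB, -165.7°

At s = jω = j3045:
zero (s+250): 250 + j3045 → |·| = √(250²+3045²) = √9334525 ≈ 3055.2, ∠ = arctan(3045/250) ≈ 85.31°
pole (s+3): 3 + j3045 → |·| = √(3²+3045²) = √9272034 ≈ 3045, ∠ = arctan(3045/3) ≈ 89.94°
pole (s+40): 40 + j3045 → |·| = √(40²+3045²) = √9273625 ≈ 3045.3, ∠ = arctan(3045/40) ≈ 89.25°
pole (s+1000): 1000 + j3045 → |·| = √(1000²+3045²) = √10272025 ≈ 3205, ∠ = arctan(3045/1000) ≈ 71.82°
|T| = 50 · 3055.2 / 2.972e+10 ≈ 5.14e-06
Gain = 20 log₁₀(5.14e-06) ≈ -105.78 dB
∠T = 85.31° − 251.01° = -165.70°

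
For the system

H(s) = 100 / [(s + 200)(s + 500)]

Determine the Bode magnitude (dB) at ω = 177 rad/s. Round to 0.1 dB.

At s = jω = j177:
pole (s+200): 200 + j177 → |·| = √(200²+177²) = √71329 ≈ 267.07, ∠ = arctan(177/200) ≈ 41.51°
pole (s+500): 500 + j177 → |·| = √(500²+177²) = √281329 ≈ 530.4, ∠ = arctan(177/500) ≈ 19.49°
|H| = 100 / 1.4165e+05 ≈ 0.00070597
Gain = 20 log₁₀(0.00070597) ≈ -63.02 dB

-63.0 dB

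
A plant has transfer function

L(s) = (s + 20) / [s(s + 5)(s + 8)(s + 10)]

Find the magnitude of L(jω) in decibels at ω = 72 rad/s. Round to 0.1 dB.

-111.3 dB

At s = jω = j72:
zero (s+20): 20 + j72 → |·| = √(20²+72²) = √5584 ≈ 74.726, ∠ = arctan(72/20) ≈ 74.48°
pole (s+5): 5 + j72 → |·| = √(5²+72²) = √5209 ≈ 72.173, ∠ = arctan(72/5) ≈ 86.03°
pole (s+8): 8 + j72 → |·| = √(8²+72²) = √5248 ≈ 72.443, ∠ = arctan(72/8) ≈ 83.66°
pole (s+10): 10 + j72 → |·| = √(10²+72²) = √5284 ≈ 72.691, ∠ = arctan(72/10) ≈ 82.09°
pole at origin: |s| = 72, ∠ = 90.00° (in denominator)
|L| = 1 · 74.726 / 2.7364e+07 ≈ 2.7308e-06
Gain = 20 log₁₀(2.7308e-06) ≈ -111.27 dB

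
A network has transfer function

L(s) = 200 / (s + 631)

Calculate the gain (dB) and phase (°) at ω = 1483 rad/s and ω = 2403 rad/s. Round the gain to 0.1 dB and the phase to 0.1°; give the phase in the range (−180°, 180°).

Substitute s = j1483:
Numerator: 200 = 200 + j0
Denominator: (j1483) + 631 = 631 + j1483
|N| = √(200² + 0²) ≈ 200, ∠N ≈ 0.00°
|D| = √(631² + 1483²) ≈ 1611.7, ∠D ≈ 66.95°
|L| = 200 / 1611.7 ≈ 0.12409
Gain = 20 log₁₀(0.12409) ≈ -18.13 dB
∠L = 0.00° − 66.95° = -66.95°

Substitute s = j2403:
Numerator: 200 = 200 + j0
Denominator: (j2403) + 631 = 631 + j2403
|N| = √(200² + 0²) ≈ 200, ∠N ≈ 0.00°
|D| = √(631² + 2403²) ≈ 2484.5, ∠D ≈ 75.29°
|L| = 200 / 2484.5 ≈ 0.080499
Gain = 20 log₁₀(0.080499) ≈ -21.88 dB
∠L = 0.00° − 75.29° = -75.29°

ω = 1483: -18.1 dB, -67.0°; ω = 2403: -21.9 dB, -75.3°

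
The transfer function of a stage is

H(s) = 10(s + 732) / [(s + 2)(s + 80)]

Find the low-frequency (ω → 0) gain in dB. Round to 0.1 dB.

33.2 dB

H(0) = 10·732 / (2·80) = 45.75
20 log₁₀(45.75) ≈ 33.21 dB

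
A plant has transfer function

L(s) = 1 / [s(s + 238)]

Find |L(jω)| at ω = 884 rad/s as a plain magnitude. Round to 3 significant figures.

At s = jω = j884:
pole (s+238): 238 + j884 → |·| = √(238²+884²) = √838100 ≈ 915.48, ∠ = arctan(884/238) ≈ 74.93°
pole at origin: |s| = 884, ∠ = 90.00° (in denominator)
|L| = 1 / 8.0928e+05 ≈ 1.2357e-06

1.24e-06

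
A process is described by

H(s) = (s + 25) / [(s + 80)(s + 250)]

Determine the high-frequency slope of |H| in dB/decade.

-20 dB/decade

Each pole contributes −20 dB/decade at high frequency; each zero contributes +20 dB/decade.
Net: 1 zero(s) − 2 pole(s) → -20 dB/decade.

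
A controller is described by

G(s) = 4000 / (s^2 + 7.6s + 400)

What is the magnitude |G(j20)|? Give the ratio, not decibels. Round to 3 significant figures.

At s = jω = j20:
quadratic: (j20)² + 7.6·j20 + 400 = 0 + j152 → |·| ≈ 152, ∠ ≈ 90.00°
|G| = 4000 / 152 ≈ 26.316

26.3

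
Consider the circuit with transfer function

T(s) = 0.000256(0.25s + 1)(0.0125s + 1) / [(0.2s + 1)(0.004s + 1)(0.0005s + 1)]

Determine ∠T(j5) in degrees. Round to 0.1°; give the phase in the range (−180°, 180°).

At ω = 5 rad/s:
zero (1 + j5·0.25) = 1 + j1.25 → |·| ≈ 1.6008, ∠ ≈ 51.34°
zero (1 + j5·0.0125) = 1 + j0.0625 → |·| ≈ 1.002, ∠ ≈ 3.58°
pole (1 + j5·0.2) = 1 + j1 → |·| ≈ 1.4142, ∠ ≈ 45.00°
pole (1 + j5·0.004) = 1 + j0.02 → |·| ≈ 1.0002, ∠ ≈ 1.15°
pole (1 + j5·0.0005) = 1 + j0.0025 → |·| ≈ 1, ∠ ≈ 0.14°
∠T = (51.34° + 3.58°) − (45.00° + 1.15° + 0.14°) = 8.63°

8.6°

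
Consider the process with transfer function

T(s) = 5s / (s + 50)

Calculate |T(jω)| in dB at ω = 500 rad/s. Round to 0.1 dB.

13.9 dB

At s = jω = j500:
zero at origin: s = j500 → |·| = 500, ∠ = 90.00°
pole (s+50): 50 + j500 → |·| = √(50²+500²) = √252500 ≈ 502.49, ∠ = arctan(500/50) ≈ 84.29°
|T| = 5 · 500 / 502.49 ≈ 4.9752
Gain = 20 log₁₀(4.9752) ≈ 13.94 dB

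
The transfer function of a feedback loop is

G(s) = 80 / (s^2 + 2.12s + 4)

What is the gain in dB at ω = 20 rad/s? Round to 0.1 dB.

At s = jω = j20:
quadratic: (j20)² + 2.12·j20 + 4 = -396 + j42.4 → |·| ≈ 398.26, ∠ ≈ 173.89°
|G| = 80 / 398.26 ≈ 0.20087
Gain = 20 log₁₀(0.20087) ≈ -13.94 dB

-13.9 dB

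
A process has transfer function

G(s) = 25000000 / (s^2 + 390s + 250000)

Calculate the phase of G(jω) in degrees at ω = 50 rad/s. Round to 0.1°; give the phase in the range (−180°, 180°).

At s = jω = j50:
quadratic: (j50)² + 390·j50 + 250000 = 247500 + j19500 → |·| ≈ 2.4827e+05, ∠ ≈ 4.50°
∠G = 0.00° − 4.50° = -4.50°

-4.5°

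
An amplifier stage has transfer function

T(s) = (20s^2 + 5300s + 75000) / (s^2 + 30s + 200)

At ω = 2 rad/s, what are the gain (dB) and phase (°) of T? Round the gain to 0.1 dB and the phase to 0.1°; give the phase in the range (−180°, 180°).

Substitute s = j2:
Numerator: 20(j2)^2 + 5300(j2) + 75000 = 74920 + j10600
Denominator: (j2)^2 + 30(j2) + 200 = 196 + j60
|N| = √(74920² + 10600²) ≈ 75666, ∠N ≈ 8.05°
|D| = √(196² + 60²) ≈ 204.98, ∠D ≈ 17.02°
|T| = 75666 / 204.98 ≈ 369.14
Gain = 20 log₁₀(369.14) ≈ 51.34 dB
∠T = 8.05° − 17.02° = -8.97°

51.3 dB, -9.0°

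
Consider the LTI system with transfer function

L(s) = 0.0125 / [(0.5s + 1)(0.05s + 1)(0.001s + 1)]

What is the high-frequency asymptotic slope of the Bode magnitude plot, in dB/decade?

Each pole contributes −20 dB/decade at high frequency; each zero contributes +20 dB/decade.
Net: 0 zero(s) − 3 pole(s) → -60 dB/decade.

-60 dB/decade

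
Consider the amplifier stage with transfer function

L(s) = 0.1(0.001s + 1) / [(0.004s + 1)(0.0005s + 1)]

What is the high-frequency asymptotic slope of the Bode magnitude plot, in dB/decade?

Each pole contributes −20 dB/decade at high frequency; each zero contributes +20 dB/decade.
Net: 1 zero(s) − 2 pole(s) → -20 dB/decade.

-20 dB/decade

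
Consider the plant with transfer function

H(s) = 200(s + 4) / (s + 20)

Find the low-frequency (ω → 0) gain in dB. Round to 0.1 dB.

32.0 dB

H(0) = 200·4 / (20) = 40
20 log₁₀(40) ≈ 32.04 dB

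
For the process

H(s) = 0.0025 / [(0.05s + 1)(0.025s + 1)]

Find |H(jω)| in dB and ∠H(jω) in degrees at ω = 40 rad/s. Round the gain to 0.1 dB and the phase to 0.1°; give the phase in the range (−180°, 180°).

At ω = 40 rad/s:
pole (1 + j40·0.05) = 1 + j2 → |·| ≈ 2.2361, ∠ ≈ 63.43°
pole (1 + j40·0.025) = 1 + j1 → |·| ≈ 1.4142, ∠ ≈ 45.00°
|H| = 0.0025 · 1 / (2.2361 · 1.4142) ≈ 0.00079057
Gain = 20 log₁₀(0.00079057) ≈ -62.04 dB
∠H = (0°) − (63.43° + 45.00°) = -108.43°

-62.0 dB, -108.4°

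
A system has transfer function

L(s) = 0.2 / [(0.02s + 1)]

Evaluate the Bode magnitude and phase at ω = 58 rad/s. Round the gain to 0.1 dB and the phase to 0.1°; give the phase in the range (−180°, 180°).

At ω = 58 rad/s:
pole (1 + j58·0.02) = 1 + j1.16 → |·| ≈ 1.5315, ∠ ≈ 49.24°
|L| = 0.2 · 1 / (1.5315) ≈ 0.13059
Gain = 20 log₁₀(0.13059) ≈ -17.68 dB
∠L = (0°) − (49.24°) = -49.24°

-17.7 dB, -49.2°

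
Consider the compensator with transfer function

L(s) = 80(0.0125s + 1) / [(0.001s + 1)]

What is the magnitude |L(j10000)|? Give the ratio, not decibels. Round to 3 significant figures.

995

At ω = 10000 rad/s:
zero (1 + j10000·0.0125) = 1 + j125 → |·| ≈ 125, ∠ ≈ 89.54°
pole (1 + j10000·0.001) = 1 + j10 → |·| ≈ 10.05, ∠ ≈ 84.29°
|L| = 80 · 125 / (10.05) ≈ 995.02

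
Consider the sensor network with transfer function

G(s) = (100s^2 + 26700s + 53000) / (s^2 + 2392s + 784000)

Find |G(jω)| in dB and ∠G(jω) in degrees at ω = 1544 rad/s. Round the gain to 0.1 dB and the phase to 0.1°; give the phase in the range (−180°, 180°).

35.6 dB, 56.8°

Substitute s = j1544:
Numerator: 100(j1544)^2 + 26700(j1544) + 53000 = -238340600 + j41224800
Denominator: (j1544)^2 + 2392(j1544) + 784000 = -1599936 + j3693248
|N| = √(238340600² + 41224800²) ≈ 2.4188e+08, ∠N ≈ 170.19°
|D| = √(1599936² + 3693248²) ≈ 4.0249e+06, ∠D ≈ 113.42°
|G| = 2.4188e+08 / 4.0249e+06 ≈ 60.096
Gain = 20 log₁₀(60.096) ≈ 35.58 dB
∠G = 170.19° − 113.42° = 56.77°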